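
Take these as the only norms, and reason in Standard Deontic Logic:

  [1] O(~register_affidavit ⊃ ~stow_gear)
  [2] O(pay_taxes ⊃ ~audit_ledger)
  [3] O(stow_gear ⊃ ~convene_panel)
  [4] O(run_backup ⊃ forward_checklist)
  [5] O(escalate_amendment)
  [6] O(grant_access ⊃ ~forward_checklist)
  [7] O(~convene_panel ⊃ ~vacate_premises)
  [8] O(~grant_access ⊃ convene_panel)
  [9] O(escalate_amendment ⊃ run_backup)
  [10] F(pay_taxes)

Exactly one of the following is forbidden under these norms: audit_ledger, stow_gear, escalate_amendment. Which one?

stow_gear

Premise 5 states O(escalate_amendment) outright.
Applying K to premise 9 (O(escalate_amendment ⊃ run_backup)) and O(escalate_amendment) yields O(run_backup).
Applying K to premise 4 (O(run_backup ⊃ forward_checklist)) and O(run_backup) yields O(forward_checklist).
Premise 6 is O(grant_access ⊃ ~forward_checklist); contrapositively O(forward_checklist ⊃ ~grant_access). Since O(forward_checklist) holds, K gives O(~grant_access).
From O(~grant_access) and premise 8, O(~grant_access ⊃ convene_panel), we obtain O(convene_panel).
Premise 3, O(stow_gear ⊃ ~convene_panel), contraposes to O(convene_panel ⊃ ~stow_gear); with O(convene_panel) we get O(~stow_gear).
So O(~stow_gear) holds, i.e. stow_gear is forbidden. None of the other listed options is forbidden under the premises.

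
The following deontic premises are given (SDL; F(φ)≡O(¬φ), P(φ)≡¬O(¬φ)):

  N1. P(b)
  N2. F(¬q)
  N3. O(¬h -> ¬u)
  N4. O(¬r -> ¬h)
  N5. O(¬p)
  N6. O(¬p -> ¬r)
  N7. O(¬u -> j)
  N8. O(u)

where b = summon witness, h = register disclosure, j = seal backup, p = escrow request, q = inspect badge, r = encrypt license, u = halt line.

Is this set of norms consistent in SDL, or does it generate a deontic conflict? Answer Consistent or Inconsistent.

Inconsistent

From premise 8 we have O(u).
Premise 3, O(¬h -> ¬u), contraposes to O(u -> h); with O(u) we get O(h).
The contrapositive of premise 4 (O(¬r -> ¬h)) is O(h -> r), and O(h) is already established, so O(r).
Premise 6 is O(¬p -> ¬r); contrapositively O(r -> p). Since O(r) holds, K gives O(p).
However, premise 5 gives O(¬p).
We now have both O(p) and O(¬p) — p is simultaneously obligatory and forbidden, violating the D-axiom.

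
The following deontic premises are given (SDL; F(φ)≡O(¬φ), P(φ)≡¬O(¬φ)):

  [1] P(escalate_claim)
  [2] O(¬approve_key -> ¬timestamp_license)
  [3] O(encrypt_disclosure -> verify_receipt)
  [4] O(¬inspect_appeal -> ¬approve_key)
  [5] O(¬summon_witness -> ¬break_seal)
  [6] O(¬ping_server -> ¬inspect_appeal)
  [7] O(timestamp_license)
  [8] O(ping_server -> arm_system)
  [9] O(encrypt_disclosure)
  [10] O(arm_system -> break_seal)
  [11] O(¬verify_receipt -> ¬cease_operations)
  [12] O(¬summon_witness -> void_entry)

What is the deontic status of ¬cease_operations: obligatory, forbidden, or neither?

Neither

Premise 11 is O(¬verify_receipt -> ¬cease_operations), but O(¬verify_receipt) is not derivable from the premises, so it does not yield O(¬cease_operations).
No premise or chain of K-axiom applications forces O(¬cease_operations), and none forces O(cease_operations). So ¬cease_operations is neither obligatory nor forbidden under these norms.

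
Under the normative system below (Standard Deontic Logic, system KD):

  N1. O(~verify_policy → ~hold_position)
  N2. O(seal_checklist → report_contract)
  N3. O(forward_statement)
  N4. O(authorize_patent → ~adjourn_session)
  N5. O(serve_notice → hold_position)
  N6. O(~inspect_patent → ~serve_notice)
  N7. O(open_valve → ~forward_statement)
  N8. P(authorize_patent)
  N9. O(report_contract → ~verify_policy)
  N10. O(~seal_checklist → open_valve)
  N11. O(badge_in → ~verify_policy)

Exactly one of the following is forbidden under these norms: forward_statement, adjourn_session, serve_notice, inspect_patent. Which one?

serve_notice

Premise 3 gives O(forward_statement).
Premise 7, O(open_valve → ~forward_statement), contraposes to O(forward_statement → ~open_valve); with O(forward_statement) we get O(~open_valve).
Premise 10, O(~seal_checklist → open_valve), contraposes to O(~open_valve → seal_checklist); with O(~open_valve) we get O(seal_checklist).
Premise 2 is O(seal_checklist → report_contract); since O(seal_checklist), deontic closure gives O(report_contract).
With premise 9, O(report_contract → ~verify_policy), the K-axiom yields O(~verify_policy).
Premise 1 is O(~verify_policy → ~hold_position); since O(~verify_policy), deontic closure gives O(~hold_position).
The contrapositive of premise 5 (O(serve_notice → hold_position)) is O(~hold_position → ~serve_notice), and O(~hold_position) is already established, so O(~serve_notice).
So O(~serve_notice) holds, i.e. serve_notice is forbidden. None of the other listed options is forbidden under the premises.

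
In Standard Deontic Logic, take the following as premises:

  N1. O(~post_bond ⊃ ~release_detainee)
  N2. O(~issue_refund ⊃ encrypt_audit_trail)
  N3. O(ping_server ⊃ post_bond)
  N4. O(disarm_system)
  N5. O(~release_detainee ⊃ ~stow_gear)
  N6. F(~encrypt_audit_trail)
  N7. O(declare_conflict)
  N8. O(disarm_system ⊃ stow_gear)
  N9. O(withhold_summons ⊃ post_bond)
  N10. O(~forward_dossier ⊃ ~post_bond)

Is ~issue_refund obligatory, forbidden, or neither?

Neither

Premise 2 is O(~issue_refund ⊃ encrypt_audit_trail); even if O(encrypt_audit_trail) held, inferring O(~issue_refund) would be affirming the consequent — invalid.
No premise or chain of K-axiom applications forces O(~issue_refund), and none forces O(issue_refund). So ~issue_refund is neither obligatory nor forbidden under these norms.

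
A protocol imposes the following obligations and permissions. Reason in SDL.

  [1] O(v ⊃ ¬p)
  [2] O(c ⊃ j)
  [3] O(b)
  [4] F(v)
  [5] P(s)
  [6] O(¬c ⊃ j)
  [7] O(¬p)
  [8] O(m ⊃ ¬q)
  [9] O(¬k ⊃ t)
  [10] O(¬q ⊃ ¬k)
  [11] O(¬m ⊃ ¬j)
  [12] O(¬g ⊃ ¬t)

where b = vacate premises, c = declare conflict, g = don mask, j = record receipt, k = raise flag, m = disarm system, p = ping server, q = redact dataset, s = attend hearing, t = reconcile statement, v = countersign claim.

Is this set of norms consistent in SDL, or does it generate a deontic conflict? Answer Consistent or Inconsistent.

Consistent

Premise 1 is O(v ⊃ ¬p); even if O(¬p) held, inferring O(v) would be affirming the consequent — invalid.
So O(v) is not derivable, and the apparent clash with O(¬v) does not arise.
A world satisfying every obligation exists (e.g. b=true, c=false, g=true, j=true, k=false, m=true, p=false, q=false, s=false, t=true, v=false); no atom is both obligatory and forbidden, so the set is consistent.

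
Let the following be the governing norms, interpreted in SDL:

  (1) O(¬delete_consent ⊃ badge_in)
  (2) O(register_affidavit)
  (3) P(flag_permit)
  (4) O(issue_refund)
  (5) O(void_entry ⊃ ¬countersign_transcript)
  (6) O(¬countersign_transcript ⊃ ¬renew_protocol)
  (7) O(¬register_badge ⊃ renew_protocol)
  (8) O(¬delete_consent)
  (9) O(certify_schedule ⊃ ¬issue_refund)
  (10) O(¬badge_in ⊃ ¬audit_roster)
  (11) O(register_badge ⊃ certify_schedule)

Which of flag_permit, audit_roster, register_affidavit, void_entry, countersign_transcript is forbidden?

void_entry

Premise 4 states O(issue_refund) outright.
Premise 9 is O(certify_schedule ⊃ ¬issue_refund); contrapositively O(issue_refund ⊃ ¬certify_schedule). Since O(issue_refund) holds, K gives O(¬certify_schedule).
The contrapositive of premise 11 (O(register_badge ⊃ certify_schedule)) is O(¬certify_schedule ⊃ ¬register_badge), and O(¬certify_schedule) is already established, so O(¬register_badge).
Premise 7 is O(¬register_badge ⊃ renew_protocol); since O(¬register_badge), deontic closure gives O(renew_protocol).
Premise 6 is O(¬countersign_transcript ⊃ ¬renew_protocol); contrapositively O(renew_protocol ⊃ countersign_transcript). Since O(renew_protocol) holds, K gives O(countersign_transcript).
The contrapositive of premise 5 (O(void_entry ⊃ ¬countersign_transcript)) is O(countersign_transcript ⊃ ¬void_entry), and O(countersign_transcript) is already established, so O(¬void_entry).
So O(¬void_entry) holds, i.e. void_entry is forbidden. None of the other listed options is forbidden under the premises.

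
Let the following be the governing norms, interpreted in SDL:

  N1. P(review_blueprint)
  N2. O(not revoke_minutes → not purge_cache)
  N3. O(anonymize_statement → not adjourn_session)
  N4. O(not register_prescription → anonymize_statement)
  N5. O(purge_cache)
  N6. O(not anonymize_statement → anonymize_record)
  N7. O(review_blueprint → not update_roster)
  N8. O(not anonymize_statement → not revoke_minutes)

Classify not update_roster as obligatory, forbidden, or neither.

Premise 7 is O(review_blueprint → not update_roster), but O(review_blueprint) is not derivable from the premises (the permission P(review_blueprint) asserts only not O(not review_blueprint), not O(review_blueprint)), so it does not yield O(not update_roster).
No premise or chain of K-axiom applications forces O(not update_roster), and none forces O(update_roster). So not update_roster is neither obligatory nor forbidden under these norms.

Neither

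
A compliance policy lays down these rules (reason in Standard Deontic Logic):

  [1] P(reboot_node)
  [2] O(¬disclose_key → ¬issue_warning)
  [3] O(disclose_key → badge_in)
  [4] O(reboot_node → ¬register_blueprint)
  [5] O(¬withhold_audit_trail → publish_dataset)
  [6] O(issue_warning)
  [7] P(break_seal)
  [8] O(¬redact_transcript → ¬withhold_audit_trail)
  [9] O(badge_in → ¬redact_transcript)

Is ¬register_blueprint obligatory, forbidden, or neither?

Neither

Premise 4 is O(reboot_node → ¬register_blueprint), but O(reboot_node) is not derivable from the premises (the permission P(reboot_node) asserts only ¬O(¬reboot_node), not O(reboot_node)), so it does not yield O(¬register_blueprint).
No premise or chain of K-axiom applications forces O(¬register_blueprint), and none forces O(register_blueprint). So ¬register_blueprint is neither obligatory nor forbidden under these norms.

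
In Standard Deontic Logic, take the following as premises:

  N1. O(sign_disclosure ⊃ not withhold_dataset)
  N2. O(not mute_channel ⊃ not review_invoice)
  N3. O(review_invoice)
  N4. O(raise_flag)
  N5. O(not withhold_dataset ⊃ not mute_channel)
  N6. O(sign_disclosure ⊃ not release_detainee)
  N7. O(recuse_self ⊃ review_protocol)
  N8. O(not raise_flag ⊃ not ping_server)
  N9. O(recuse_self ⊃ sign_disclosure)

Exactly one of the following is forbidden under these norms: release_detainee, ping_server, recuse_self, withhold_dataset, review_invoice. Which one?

From premise 3 we have O(review_invoice).
Premise 2, O(not mute_channel ⊃ not review_invoice), contraposes to O(review_invoice ⊃ mute_channel); with O(review_invoice) we get O(mute_channel).
The contrapositive of premise 5 (O(not withhold_dataset ⊃ not mute_channel)) is O(mute_channel ⊃ withhold_dataset), and O(mute_channel) is already established, so O(withhold_dataset).
Premise 1 is O(sign_disclosure ⊃ not withhold_dataset); contrapositively O(withhold_dataset ⊃ not sign_disclosure). Since O(withhold_dataset) holds, K gives O(not sign_disclosure).
Premise 9 is O(recuse_self ⊃ sign_disclosure); contrapositively O(not sign_disclosure ⊃ not recuse_self). Since O(not sign_disclosure) holds, K gives O(not recuse_self).
So O(not recuse_self) holds, i.e. recuse_self is forbidden. None of the other listed options is forbidden under the premises.

recuse_self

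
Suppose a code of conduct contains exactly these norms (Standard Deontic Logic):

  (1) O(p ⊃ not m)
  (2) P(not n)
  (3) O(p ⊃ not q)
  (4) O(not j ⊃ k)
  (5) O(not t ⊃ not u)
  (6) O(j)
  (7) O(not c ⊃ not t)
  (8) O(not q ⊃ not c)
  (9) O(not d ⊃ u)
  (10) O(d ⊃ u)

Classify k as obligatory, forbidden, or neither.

Neither

Premise 4 is O(not j ⊃ k), but O(not j) is not derivable from the premises, so it does not yield O(k).
No premise or chain of K-axiom applications forces O(k), and none forces O(not k). So k is neither obligatory nor forbidden under these norms.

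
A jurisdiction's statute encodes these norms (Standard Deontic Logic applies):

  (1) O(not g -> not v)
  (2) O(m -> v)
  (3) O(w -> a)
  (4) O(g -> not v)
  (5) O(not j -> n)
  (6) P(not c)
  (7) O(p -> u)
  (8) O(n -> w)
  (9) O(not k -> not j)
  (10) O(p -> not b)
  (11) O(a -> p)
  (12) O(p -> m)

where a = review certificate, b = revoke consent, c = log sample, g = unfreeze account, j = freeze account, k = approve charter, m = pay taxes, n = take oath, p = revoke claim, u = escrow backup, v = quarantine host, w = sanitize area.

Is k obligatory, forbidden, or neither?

By case analysis on g: premise 4 gives O(g -> not v) and premise 1 gives O(not g -> not v), so O(not v) either way.
Premise 2, O(m -> v), contraposes to O(not v -> not m); with O(not v) we get O(not m).
Premise 12, O(p -> m), contraposes to O(not m -> not p); with O(not m) we get O(not p).
Premise 11 is O(a -> p); contrapositively O(not p -> not a). Since O(not p) holds, K gives O(not a).
The contrapositive of premise 3 (O(w -> a)) is O(not a -> not w), and O(not a) is already established, so O(not w).
The contrapositive of premise 8 (O(n -> w)) is O(not w -> not n), and O(not w) is already established, so O(not n).
Premise 5, O(not j -> n), contraposes to O(not n -> j); with O(not n) we get O(j).
The contrapositive of premise 9 (O(not k -> not j)) is O(j -> k), and O(j) is already established, so O(k).
Premises 6, 7, 10 do not contribute to this derivation.
Hence k is obligatory.

Obligatory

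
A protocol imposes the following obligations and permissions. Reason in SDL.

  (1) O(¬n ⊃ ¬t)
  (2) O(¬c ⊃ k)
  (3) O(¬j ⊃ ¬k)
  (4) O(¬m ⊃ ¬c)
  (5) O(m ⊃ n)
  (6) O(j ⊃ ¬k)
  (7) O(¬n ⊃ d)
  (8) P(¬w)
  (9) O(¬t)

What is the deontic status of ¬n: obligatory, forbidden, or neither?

Forbidden

Premises 6 and 3 are O(j ⊃ ¬k) and O(¬j ⊃ ¬k); every ideal world satisfies j or ¬j, so in either case ¬k holds — hence O(¬k).
Premise 2 is O(¬c ⊃ k); contrapositively O(¬k ⊃ c). Since O(¬k) holds, K gives O(c).
Premise 4 is O(¬m ⊃ ¬c); contrapositively O(c ⊃ m). Since O(c) holds, K gives O(m).
Premise 5 is O(m ⊃ n); since O(m), deontic closure gives O(n).
Premises 1, 7, 8, 9 do not contribute to this derivation.
Thus O(n), which is F(¬n): ¬n is forbidden.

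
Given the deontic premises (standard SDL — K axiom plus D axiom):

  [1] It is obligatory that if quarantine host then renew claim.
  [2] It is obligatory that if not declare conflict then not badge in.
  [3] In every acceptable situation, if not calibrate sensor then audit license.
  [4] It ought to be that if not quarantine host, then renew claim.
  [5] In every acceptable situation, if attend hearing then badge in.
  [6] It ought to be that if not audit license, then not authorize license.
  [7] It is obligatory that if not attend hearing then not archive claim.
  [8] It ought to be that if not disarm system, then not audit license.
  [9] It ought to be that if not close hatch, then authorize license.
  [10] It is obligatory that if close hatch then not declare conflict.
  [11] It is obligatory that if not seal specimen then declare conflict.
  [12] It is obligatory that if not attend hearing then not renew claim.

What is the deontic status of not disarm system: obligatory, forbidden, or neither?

Premises 1 and 4 are O(quarantine_host → renew_claim) and O(¬quarantine_host → renew_claim); every ideal world satisfies quarantine_host or ¬quarantine_host, so in either case renew_claim holds — hence O(renew_claim).
Premise 12, O(¬attend_hearing → ¬renew_claim), contraposes to O(renew_claim → attend_hearing); with O(renew_claim) we get O(attend_hearing).
With premise 5, O(attend_hearing → badge_in), the K-axiom yields O(badge_in).
Premise 2 is O(¬declare_conflict → ¬badge_in); contrapositively O(badge_in → declare_conflict). Since O(badge_in) holds, K gives O(declare_conflict).
Premise 10 is O(close_hatch → ¬declare_conflict); contrapositively O(declare_conflict → ¬close_hatch). Since O(declare_conflict) holds, K gives O(¬close_hatch).
Premise 9 is O(¬close_hatch → authorize_license); since O(¬close_hatch), deontic closure gives O(authorize_license).
The contrapositive of premise 6 (O(¬audit_license → ¬authorize_license)) is O(authorize_license → audit_license), and O(authorize_license) is already established, so O(audit_license).
The contrapositive of premise 8 (O(¬disarm_system → ¬audit_license)) is O(audit_license → disarm_system), and O(audit_license) is already established, so O(disarm_system).
Premises 3, 7, 11 do not contribute to this derivation.
Thus O(disarm_system), which is F(¬disarm_system): ¬disarm_system is forbidden.

Forbidden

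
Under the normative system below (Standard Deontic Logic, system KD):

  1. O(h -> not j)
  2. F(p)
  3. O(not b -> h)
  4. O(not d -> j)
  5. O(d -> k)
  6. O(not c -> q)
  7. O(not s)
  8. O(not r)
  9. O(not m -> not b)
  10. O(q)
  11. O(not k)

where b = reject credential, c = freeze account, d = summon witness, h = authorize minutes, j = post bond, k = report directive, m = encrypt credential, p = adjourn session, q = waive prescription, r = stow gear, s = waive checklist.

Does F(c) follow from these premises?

Premise 6 is O(not c -> q); even if O(q) held, inferring O(not c) would be affirming the consequent — invalid.
No other premise forces O(not c). An ideal world satisfying every premise can still have c true, so F(c) is not derivable.

No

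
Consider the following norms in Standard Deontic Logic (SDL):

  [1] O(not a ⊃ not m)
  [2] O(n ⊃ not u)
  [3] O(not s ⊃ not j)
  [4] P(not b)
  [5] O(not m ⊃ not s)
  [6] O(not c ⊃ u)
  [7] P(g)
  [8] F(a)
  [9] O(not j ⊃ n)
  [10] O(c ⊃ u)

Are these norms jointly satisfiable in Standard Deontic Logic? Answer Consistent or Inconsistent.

Inconsistent

By case analysis on not c: premise 6 gives O(not c ⊃ u) and premise 10 gives O(c ⊃ u), so O(u) either way.
The contrapositive of premise 2 (O(n ⊃ not u)) is O(u ⊃ not n), and O(u) is already established, so O(not n).
Premise 9, O(not j ⊃ n), contraposes to O(not n ⊃ j); with O(not n) we get O(j).
The contrapositive of premise 3 (O(not s ⊃ not j)) is O(j ⊃ s), and O(j) is already established, so O(s).
Premise 5, O(not m ⊃ not s), contraposes to O(s ⊃ m); with O(s) we get O(m).
The contrapositive of premise 1 (O(not a ⊃ not m)) is O(m ⊃ a), and O(m) is already established, so O(a).
However, F(a) at premise 8 amounts to O(not a).
We now have both O(a) and O(not a) — a is simultaneously obligatory and forbidden, violating the D-axiom.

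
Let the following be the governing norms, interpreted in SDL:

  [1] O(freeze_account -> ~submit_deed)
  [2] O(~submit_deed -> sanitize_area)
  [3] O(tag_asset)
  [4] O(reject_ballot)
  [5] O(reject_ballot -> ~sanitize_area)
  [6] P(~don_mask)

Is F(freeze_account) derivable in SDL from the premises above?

Premise 4 gives O(reject_ballot).
Applying K to premise 5 (O(reject_ballot -> ~sanitize_area)) and O(reject_ballot) yields O(~sanitize_area).
The contrapositive of premise 2 (O(~submit_deed -> sanitize_area)) is O(~sanitize_area -> submit_deed), and O(~sanitize_area) is already established, so O(submit_deed).
Premise 1, O(freeze_account -> ~submit_deed), contraposes to O(submit_deed -> ~freeze_account); with O(submit_deed) we get O(~freeze_account).
Premises 3, 6 do not contribute to this derivation.
So O(~freeze_account) holds, i.e. F(freeze_account). The claim follows.

Yes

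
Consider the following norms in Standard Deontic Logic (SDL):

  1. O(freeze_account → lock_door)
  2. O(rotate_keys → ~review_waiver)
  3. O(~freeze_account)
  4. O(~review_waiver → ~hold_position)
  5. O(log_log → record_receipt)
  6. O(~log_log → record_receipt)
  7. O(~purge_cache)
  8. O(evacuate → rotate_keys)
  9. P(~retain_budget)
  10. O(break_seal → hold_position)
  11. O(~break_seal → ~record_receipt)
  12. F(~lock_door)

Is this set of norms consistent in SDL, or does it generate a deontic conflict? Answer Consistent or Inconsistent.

Premise 1 is O(freeze_account → lock_door); even if O(lock_door) held, inferring O(freeze_account) would be affirming the consequent — invalid.
So O(freeze_account) is not derivable, and the apparent clash with O(~freeze_account) does not arise.
A world satisfying every obligation exists (e.g. break_seal=true, evacuate=false, freeze_account=false, hold_position=true, lock_door=true, log_log=false, purge_cache=false, record_receipt=true, retain_budget=false, review_waiver=true, rotate_keys=false); no atom is both obligatory and forbidden, so the set is consistent.

Consistent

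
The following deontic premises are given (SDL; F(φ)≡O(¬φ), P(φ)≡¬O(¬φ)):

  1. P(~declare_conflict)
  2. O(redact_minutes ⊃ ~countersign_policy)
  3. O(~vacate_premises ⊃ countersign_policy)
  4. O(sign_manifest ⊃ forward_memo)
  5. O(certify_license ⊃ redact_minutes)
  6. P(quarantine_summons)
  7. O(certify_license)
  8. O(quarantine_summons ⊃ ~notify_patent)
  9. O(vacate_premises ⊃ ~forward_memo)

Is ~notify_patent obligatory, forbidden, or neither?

Neither

Premise 8 is O(quarantine_summons ⊃ ~notify_patent), but O(quarantine_summons) is not derivable from the premises (the permission P(quarantine_summons) asserts only ~O(~quarantine_summons), not O(quarantine_summons)), so it does not yield O(~notify_patent).
No premise or chain of K-axiom applications forces O(~notify_patent), and none forces O(notify_patent). So ~notify_patent is neither obligatory nor forbidden under these norms.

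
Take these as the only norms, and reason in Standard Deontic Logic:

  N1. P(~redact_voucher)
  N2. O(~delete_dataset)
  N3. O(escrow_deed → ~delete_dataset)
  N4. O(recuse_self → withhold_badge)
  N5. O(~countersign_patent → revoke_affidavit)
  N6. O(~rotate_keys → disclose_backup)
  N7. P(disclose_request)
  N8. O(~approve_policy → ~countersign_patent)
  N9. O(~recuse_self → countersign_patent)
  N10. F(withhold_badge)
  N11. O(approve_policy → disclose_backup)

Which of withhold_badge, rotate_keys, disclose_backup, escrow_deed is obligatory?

F(withhold_badge) at premise 10 means O(~withhold_badge).
Premise 4 is O(recuse_self → withhold_badge); contrapositively O(~withhold_badge → ~recuse_self). Since O(~withhold_badge) holds, K gives O(~recuse_self).
With premise 9, O(~recuse_self → countersign_patent), the K-axiom yields O(countersign_patent).
Premise 8, O(~approve_policy → ~countersign_patent), contraposes to O(countersign_patent → approve_policy); with O(countersign_patent) we get O(approve_policy).
From O(approve_policy) and premise 11, O(approve_policy → disclose_backup), we obtain O(disclose_backup).
So O(disclose_backup) holds — disclose_backup is obligatory. None of the other listed options is made obligatory by any chain of premises.

disclose_backup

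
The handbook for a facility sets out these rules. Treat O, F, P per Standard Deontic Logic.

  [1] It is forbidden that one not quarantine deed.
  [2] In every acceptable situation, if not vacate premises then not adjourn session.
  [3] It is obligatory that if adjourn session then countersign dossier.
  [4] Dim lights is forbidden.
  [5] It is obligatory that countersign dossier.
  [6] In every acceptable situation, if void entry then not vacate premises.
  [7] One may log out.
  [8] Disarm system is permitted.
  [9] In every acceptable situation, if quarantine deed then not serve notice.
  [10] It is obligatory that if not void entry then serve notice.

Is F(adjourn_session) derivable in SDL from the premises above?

Yes

Premise 1 is F(¬quarantine_deed), i.e. O(quarantine_deed).
From O(quarantine_deed) and premise 9, O(quarantine_deed → ¬serve_notice), we obtain O(¬serve_notice).
Premise 10 is O(¬void_entry → serve_notice); contrapositively O(¬serve_notice → void_entry). Since O(¬serve_notice) holds, K gives O(void_entry).
With premise 6, O(void_entry → ¬vacate_premises), the K-axiom yields O(¬vacate_premises).
From O(¬vacate_premises) and premise 2, O(¬vacate_premises → ¬adjourn_session), we obtain O(¬adjourn_session).
Premises 3, 4, 5, 7, 8 do not contribute to this derivation.
So O(¬adjourn_session) holds, i.e. F(adjourn_session). The claim follows.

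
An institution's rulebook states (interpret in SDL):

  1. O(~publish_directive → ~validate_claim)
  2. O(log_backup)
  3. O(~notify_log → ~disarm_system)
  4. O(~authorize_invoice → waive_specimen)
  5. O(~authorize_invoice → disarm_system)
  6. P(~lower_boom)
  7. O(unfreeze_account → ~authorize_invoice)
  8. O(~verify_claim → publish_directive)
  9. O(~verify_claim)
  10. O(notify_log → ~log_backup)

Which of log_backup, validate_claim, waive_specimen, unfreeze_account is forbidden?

unfreeze_account

Premise 2 states O(log_backup) outright.
Premise 10, O(notify_log → ~log_backup), contraposes to O(log_backup → ~notify_log); with O(log_backup) we get O(~notify_log).
With premise 3, O(~notify_log → ~disarm_system), the K-axiom yields O(~disarm_system).
Premise 5, O(~authorize_invoice → disarm_system), contraposes to O(~disarm_system → authorize_invoice); with O(~disarm_system) we get O(authorize_invoice).
Premise 7 is O(unfreeze_account → ~authorize_invoice); contrapositively O(authorize_invoice → ~unfreeze_account). Since O(authorize_invoice) holds, K gives O(~unfreeze_account).
So O(~unfreeze_account) holds, i.e. unfreeze_account is forbidden. None of the other listed options is forbidden under the premises.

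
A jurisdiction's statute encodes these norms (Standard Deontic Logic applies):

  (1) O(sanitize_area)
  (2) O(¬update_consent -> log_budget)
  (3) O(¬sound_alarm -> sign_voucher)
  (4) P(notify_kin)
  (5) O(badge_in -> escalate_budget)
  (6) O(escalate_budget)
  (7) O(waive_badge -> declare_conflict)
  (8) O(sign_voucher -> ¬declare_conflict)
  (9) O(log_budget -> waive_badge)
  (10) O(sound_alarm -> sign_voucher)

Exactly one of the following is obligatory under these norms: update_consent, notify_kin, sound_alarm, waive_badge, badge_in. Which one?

By case analysis on ¬sound_alarm: premise 3 gives O(¬sound_alarm -> sign_voucher) and premise 10 gives O(sound_alarm -> sign_voucher), so O(sign_voucher) either way.
With premise 8, O(sign_voucher -> ¬declare_conflict), the K-axiom yields O(¬declare_conflict).
The contrapositive of premise 7 (O(waive_badge -> declare_conflict)) is O(¬declare_conflict -> ¬waive_badge), and O(¬declare_conflict) is already established, so O(¬waive_badge).
Premise 9 is O(log_budget -> waive_badge); contrapositively O(¬waive_badge -> ¬log_budget). Since O(¬waive_badge) holds, K gives O(¬log_budget).
Premise 2, O(¬update_consent -> log_budget), contraposes to O(¬log_budget -> update_consent); with O(¬log_budget) we get O(update_consent).
So O(update_consent) holds — update_consent is obligatory. None of the other listed options is made obligatory by any chain of premises.

update_consent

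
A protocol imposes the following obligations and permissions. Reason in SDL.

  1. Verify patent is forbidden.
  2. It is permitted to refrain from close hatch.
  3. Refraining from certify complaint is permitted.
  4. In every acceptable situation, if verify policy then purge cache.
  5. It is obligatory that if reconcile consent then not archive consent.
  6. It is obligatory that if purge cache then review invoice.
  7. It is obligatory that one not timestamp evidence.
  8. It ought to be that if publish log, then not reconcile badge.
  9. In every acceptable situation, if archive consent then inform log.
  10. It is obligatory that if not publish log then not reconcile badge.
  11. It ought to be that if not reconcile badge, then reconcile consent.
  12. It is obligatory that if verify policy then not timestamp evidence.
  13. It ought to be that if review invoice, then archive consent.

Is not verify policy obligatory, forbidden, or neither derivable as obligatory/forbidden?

Obligatory

Premises 10 and 8 are O(¬publish_log → ¬reconcile_badge) and O(publish_log → ¬reconcile_badge); every ideal world satisfies ¬publish_log or publish_log, so in either case ¬reconcile_badge holds — hence O(¬reconcile_badge).
From O(¬reconcile_badge) and premise 11, O(¬reconcile_badge → reconcile_consent), we obtain O(reconcile_consent).
With premise 5, O(reconcile_consent → ¬archive_consent), the K-axiom yields O(¬archive_consent).
Premise 13, O(review_invoice → archive_consent), contraposes to O(¬archive_consent → ¬review_invoice); with O(¬archive_consent) we get O(¬review_invoice).
Premise 6, O(purge_cache → review_invoice), contraposes to O(¬review_invoice → ¬purge_cache); with O(¬review_invoice) we get O(¬purge_cache).
Premise 4 is O(verify_policy → purge_cache); contrapositively O(¬purge_cache → ¬verify_policy). Since O(¬purge_cache) holds, K gives O(¬verify_policy).
Premises 1, 2, 3, 7, 9, 12 do not contribute to this derivation.
Hence ¬verify_policy is obligatory.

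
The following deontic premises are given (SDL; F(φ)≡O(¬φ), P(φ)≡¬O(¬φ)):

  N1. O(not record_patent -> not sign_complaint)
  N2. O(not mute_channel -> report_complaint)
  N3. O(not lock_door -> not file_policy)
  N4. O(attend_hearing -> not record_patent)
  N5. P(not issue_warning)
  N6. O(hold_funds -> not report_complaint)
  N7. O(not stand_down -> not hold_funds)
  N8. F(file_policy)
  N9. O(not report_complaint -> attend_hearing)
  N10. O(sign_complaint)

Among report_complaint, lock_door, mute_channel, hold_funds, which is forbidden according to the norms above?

hold_funds

From premise 10 we have O(sign_complaint).
Premise 1 is O(not record_patent -> not sign_complaint); contrapositively O(sign_complaint -> record_patent). Since O(sign_complaint) holds, K gives O(record_patent).
Premise 4 is O(attend_hearing -> not record_patent); contrapositively O(record_patent -> not attend_hearing). Since O(record_patent) holds, K gives O(not attend_hearing).
The contrapositive of premise 9 (O(not report_complaint -> attend_hearing)) is O(not attend_hearing -> report_complaint), and O(not attend_hearing) is already established, so O(report_complaint).
The contrapositive of premise 6 (O(hold_funds -> not report_complaint)) is O(report_complaint -> not hold_funds), and O(report_complaint) is already established, so O(not hold_funds).
So O(not hold_funds) holds, i.e. hold_funds is forbidden. None of the other listed options is forbidden under the premises.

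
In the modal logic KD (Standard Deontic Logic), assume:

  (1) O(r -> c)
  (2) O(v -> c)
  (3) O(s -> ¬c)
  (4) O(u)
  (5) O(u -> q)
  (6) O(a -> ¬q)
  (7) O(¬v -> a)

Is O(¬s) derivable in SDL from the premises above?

Yes

Premise 4 gives O(u).
Applying K to premise 5 (O(u -> q)) and O(u) yields O(q).
The contrapositive of premise 6 (O(a -> ¬q)) is O(q -> ¬a), and O(q) is already established, so O(¬a).
Premise 7 is O(¬v -> a); contrapositively O(¬a -> v). Since O(¬a) holds, K gives O(v).
Premise 2 is O(v -> c); since O(v), deontic closure gives O(c).
Premise 3, O(s -> ¬c), contraposes to O(c -> ¬s); with O(c) we get O(¬s).
Premise 1 does not contribute to this derivation.
So O(¬s) follows.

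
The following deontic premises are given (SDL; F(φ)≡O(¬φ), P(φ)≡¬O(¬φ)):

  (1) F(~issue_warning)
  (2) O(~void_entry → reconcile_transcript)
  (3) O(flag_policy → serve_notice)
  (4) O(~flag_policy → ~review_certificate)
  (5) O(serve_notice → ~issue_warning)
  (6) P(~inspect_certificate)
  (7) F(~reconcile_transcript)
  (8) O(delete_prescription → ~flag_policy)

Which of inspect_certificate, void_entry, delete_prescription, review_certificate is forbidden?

Premise 1 is F(~issue_warning), i.e. O(issue_warning).
Premise 5 is O(serve_notice → ~issue_warning); contrapositively O(issue_warning → ~serve_notice). Since O(issue_warning) holds, K gives O(~serve_notice).
Premise 3 is O(flag_policy → serve_notice); contrapositively O(~serve_notice → ~flag_policy). Since O(~serve_notice) holds, K gives O(~flag_policy).
With premise 4, O(~flag_policy → ~review_certificate), the K-axiom yields O(~review_certificate).
So O(~review_certificate) holds, i.e. review_certificate is forbidden. None of the other listed options is forbidden under the premises.

review_certificate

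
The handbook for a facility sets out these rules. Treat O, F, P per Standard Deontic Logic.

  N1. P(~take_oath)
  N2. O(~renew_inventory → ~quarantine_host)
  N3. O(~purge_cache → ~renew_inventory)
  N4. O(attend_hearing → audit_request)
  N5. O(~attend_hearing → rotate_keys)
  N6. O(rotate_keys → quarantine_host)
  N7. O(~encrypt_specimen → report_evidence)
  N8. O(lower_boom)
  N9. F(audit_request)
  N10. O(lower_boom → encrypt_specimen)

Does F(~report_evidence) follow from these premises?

Premise 7 is O(~encrypt_specimen → report_evidence), but O(~encrypt_specimen) is not derivable from the premises, so it does not yield O(report_evidence).
No other premise forces O(report_evidence). An ideal world satisfying every premise can still have ~report_evidence true, so F(~report_evidence) is not derivable.

No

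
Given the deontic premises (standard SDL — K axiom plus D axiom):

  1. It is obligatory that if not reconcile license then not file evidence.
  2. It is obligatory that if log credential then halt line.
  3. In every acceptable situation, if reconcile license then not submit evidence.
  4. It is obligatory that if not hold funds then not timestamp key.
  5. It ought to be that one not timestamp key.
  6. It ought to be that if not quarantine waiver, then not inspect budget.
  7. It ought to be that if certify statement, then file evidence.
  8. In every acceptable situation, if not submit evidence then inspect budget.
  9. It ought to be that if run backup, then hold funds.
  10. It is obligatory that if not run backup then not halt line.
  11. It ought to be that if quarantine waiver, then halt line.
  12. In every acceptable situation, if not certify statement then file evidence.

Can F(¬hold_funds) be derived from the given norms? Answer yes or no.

Yes

By case analysis on certify_statement: premise 7 gives O(certify_statement → file_evidence) and premise 12 gives O(¬certify_statement → file_evidence), so O(file_evidence) either way.
Premise 1, O(¬reconcile_license → ¬file_evidence), contraposes to O(file_evidence → reconcile_license); with O(file_evidence) we get O(reconcile_license).
Premise 3 is O(reconcile_license → ¬submit_evidence); since O(reconcile_license), deontic closure gives O(¬submit_evidence).
Applying K to premise 8 (O(¬submit_evidence → inspect_budget)) and O(¬submit_evidence) yields O(inspect_budget).
The contrapositive of premise 6 (O(¬quarantine_waiver → ¬inspect_budget)) is O(inspect_budget → quarantine_waiver), and O(inspect_budget) is already established, so O(quarantine_waiver).
With premise 11, O(quarantine_waiver → halt_line), the K-axiom yields O(halt_line).
Premise 10 is O(¬run_backup → ¬halt_line); contrapositively O(halt_line → run_backup). Since O(halt_line) holds, K gives O(run_backup).
With premise 9, O(run_backup → hold_funds), the K-axiom yields O(hold_funds).
Premises 2, 4, 5 do not contribute to this derivation.
So O(hold_funds) holds, i.e. F(¬hold_funds). The claim follows.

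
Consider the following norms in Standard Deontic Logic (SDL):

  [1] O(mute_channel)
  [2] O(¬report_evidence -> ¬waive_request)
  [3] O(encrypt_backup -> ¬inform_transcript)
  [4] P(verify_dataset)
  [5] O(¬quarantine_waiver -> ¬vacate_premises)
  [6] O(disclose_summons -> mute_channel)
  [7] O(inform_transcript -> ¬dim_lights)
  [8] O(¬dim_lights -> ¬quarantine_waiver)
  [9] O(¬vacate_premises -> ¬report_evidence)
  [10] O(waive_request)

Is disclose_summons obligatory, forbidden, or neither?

Neither

Premise 6 is O(disclose_summons -> mute_channel); even if O(mute_channel) held, inferring O(disclose_summons) would be affirming the consequent — invalid.
No premise or chain of K-axiom applications forces O(disclose_summons), and none forces O(¬disclose_summons). So disclose_summons is neither obligatory nor forbidden under these norms.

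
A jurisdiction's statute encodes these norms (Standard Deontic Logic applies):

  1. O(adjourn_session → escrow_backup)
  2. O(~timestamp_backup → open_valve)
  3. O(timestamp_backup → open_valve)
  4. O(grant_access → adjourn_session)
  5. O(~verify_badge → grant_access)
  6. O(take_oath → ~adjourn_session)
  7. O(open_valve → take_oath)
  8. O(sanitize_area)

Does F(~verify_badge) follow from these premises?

Premises 2 and 3 are O(~timestamp_backup → open_valve) and O(timestamp_backup → open_valve); every ideal world satisfies ~timestamp_backup or timestamp_backup, so in either case open_valve holds — hence O(open_valve).
With premise 7, O(open_valve → take_oath), the K-axiom yields O(take_oath).
Premise 6 is O(take_oath → ~adjourn_session); since O(take_oath), deontic closure gives O(~adjourn_session).
Premise 4, O(grant_access → adjourn_session), contraposes to O(~adjourn_session → ~grant_access); with O(~adjourn_session) we get O(~grant_access).
The contrapositive of premise 5 (O(~verify_badge → grant_access)) is O(~grant_access → verify_badge), and O(~grant_access) is already established, so O(verify_badge).
Premises 1, 8 do not contribute to this derivation.
So O(verify_badge) holds, i.e. F(~verify_badge). The claim follows.

Yes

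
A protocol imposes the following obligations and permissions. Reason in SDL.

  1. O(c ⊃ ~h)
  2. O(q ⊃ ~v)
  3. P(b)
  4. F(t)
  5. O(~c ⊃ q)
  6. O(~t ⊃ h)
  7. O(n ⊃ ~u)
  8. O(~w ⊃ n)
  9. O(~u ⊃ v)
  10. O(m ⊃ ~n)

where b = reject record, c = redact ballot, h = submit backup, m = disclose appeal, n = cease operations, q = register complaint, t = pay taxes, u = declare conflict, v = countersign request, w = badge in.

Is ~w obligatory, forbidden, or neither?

Forbidden

F(t) at premise 4 means O(~t).
Applying K to premise 6 (O(~t ⊃ h)) and O(~t) yields O(h).
The contrapositive of premise 1 (O(c ⊃ ~h)) is O(h ⊃ ~c), and O(h) is already established, so O(~c).
Applying K to premise 5 (O(~c ⊃ q)) and O(~c) yields O(q).
From O(q) and premise 2, O(q ⊃ ~v), we obtain O(~v).
Premise 9, O(~u ⊃ v), contraposes to O(~v ⊃ u); with O(~v) we get O(u).
The contrapositive of premise 7 (O(n ⊃ ~u)) is O(u ⊃ ~n), and O(u) is already established, so O(~n).
Premise 8, O(~w ⊃ n), contraposes to O(~n ⊃ w); with O(~n) we get O(w).
Premises 3, 10 do not contribute to this derivation.
Thus O(w), which is F(~w): ~w is forbidden.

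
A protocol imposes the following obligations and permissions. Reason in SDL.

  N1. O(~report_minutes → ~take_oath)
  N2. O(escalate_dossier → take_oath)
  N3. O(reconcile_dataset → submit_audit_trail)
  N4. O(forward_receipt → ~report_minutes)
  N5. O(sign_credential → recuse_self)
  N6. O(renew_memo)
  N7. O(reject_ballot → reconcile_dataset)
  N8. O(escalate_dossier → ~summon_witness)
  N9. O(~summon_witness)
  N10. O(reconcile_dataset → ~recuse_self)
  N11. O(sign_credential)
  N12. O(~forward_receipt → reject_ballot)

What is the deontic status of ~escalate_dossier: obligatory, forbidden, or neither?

Obligatory

From premise 11 we have O(sign_credential).
Applying K to premise 5 (O(sign_credential → recuse_self)) and O(sign_credential) yields O(recuse_self).
Premise 10 is O(reconcile_dataset → ~recuse_self); contrapositively O(recuse_self → ~reconcile_dataset). Since O(recuse_self) holds, K gives O(~reconcile_dataset).
Premise 7 is O(reject_ballot → reconcile_dataset); contrapositively O(~reconcile_dataset → ~reject_ballot). Since O(~reconcile_dataset) holds, K gives O(~reject_ballot).
Premise 12 is O(~forward_receipt → reject_ballot); contrapositively O(~reject_ballot → forward_receipt). Since O(~reject_ballot) holds, K gives O(forward_receipt).
From O(forward_receipt) and premise 4, O(forward_receipt → ~report_minutes), we obtain O(~report_minutes).
From O(~report_minutes) and premise 1, O(~report_minutes → ~take_oath), we obtain O(~take_oath).
Premise 2, O(escalate_dossier → take_oath), contraposes to O(~take_oath → ~escalate_dossier); with O(~take_oath) we get O(~escalate_dossier).
Premises 3, 6, 8, 9 do not contribute to this derivation.
Hence ~escalate_dossier is obligatory.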